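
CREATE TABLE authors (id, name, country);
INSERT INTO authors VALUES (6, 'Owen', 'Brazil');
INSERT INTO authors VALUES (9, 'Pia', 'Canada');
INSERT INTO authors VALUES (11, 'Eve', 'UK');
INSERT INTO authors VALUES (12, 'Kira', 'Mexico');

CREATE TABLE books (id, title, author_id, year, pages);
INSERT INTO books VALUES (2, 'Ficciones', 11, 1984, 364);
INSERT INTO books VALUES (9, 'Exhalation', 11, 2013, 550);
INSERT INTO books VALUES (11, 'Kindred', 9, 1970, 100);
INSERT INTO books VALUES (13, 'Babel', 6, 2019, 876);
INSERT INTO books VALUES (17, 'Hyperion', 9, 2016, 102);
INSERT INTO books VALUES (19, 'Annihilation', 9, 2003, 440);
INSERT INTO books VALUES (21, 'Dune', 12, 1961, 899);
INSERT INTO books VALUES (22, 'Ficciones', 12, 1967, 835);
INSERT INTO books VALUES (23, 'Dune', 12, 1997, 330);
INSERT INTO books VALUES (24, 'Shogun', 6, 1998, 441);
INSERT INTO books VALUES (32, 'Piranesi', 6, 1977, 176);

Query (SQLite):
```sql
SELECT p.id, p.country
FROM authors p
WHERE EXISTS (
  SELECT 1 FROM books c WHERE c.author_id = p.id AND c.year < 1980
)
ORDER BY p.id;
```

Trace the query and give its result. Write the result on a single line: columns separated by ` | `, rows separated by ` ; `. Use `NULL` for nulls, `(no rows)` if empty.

For each authors row, check whether any books with matching author_id has year < 1980.
Keep rows where that is true.

6 | Brazil ; 9 | Canada ; 12 | Mexico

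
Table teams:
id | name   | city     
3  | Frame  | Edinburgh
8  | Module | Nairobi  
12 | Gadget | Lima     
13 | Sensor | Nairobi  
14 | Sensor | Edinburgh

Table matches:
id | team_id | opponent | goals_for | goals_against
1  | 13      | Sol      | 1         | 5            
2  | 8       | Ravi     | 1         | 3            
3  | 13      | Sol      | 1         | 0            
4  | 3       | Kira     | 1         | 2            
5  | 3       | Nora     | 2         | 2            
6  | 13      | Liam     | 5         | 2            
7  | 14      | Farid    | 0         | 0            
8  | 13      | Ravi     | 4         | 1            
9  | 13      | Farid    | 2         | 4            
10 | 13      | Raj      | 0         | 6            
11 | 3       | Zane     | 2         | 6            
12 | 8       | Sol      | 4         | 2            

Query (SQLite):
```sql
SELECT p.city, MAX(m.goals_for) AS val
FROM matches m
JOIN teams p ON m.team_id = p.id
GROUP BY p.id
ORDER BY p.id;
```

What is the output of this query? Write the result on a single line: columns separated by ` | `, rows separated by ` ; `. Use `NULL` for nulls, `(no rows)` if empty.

Join each matches row to its teams via team_id.
Group joined rows by teams.id; compute MAX(m.goals_for) per group.
  3: ids {4, 5, 11} → MAX(m.goals_for)=2
  8: ids {2, 12} → MAX(m.goals_for)=4
  13: ids {1, 3, 6, 8, 9, 10} → MAX(m.goals_for)=5
  14: ids {7} → MAX(m.goals_for)=0

Edinburgh | 2 ; Nairobi | 4 ; Nairobi | 5 ; Edinburgh | 0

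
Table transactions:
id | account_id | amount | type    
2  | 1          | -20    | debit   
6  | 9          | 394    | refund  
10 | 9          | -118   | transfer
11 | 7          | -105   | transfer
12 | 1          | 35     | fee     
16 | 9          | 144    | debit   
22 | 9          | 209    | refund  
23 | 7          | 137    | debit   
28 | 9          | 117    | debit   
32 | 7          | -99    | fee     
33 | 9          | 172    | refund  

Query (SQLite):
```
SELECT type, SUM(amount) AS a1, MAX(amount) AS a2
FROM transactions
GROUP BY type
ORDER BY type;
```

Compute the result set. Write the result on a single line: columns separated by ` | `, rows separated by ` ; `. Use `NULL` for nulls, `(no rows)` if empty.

Group transactions by type.
Per group compute: SUM(amount), MAX(amount).
  debit: ids {2, 16, 23, 28} → SUM(amount)=378, MAX(amount)=144
  fee: ids {12, 32} → SUM(amount)=-64, MAX(amount)=35
  refund: ids {6, 22, 33} → SUM(amount)=775, MAX(amount)=394
  transfer: ids {10, 11} → SUM(amount)=-223, MAX(amount)=-105

debit | 378 | 144 ; fee | -64 | 35 ; refund | 775 | 394 ; transfer | -223 | -105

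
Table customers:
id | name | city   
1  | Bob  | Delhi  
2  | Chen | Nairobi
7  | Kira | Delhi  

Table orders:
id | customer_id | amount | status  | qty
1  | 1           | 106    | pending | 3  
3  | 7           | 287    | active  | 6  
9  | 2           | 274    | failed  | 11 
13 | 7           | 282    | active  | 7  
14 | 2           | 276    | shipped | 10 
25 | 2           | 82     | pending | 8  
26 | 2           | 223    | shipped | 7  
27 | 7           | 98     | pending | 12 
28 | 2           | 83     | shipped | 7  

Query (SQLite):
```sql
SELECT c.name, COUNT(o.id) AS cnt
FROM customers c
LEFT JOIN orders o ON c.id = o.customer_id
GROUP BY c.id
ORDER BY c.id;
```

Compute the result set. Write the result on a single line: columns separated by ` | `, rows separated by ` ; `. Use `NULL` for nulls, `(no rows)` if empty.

LEFT JOIN keeps every customers row; unmatched ones get NULL for orders columns.
Group by customers.id and compute COUNT(o.id). COUNT(col) of an all-NULL group is 0.
  1: ids {1} → COUNT(o.id)=1
  2: ids {9, 14, 25, 26, 28} → COUNT(o.id)=5
  7: ids {3, 13, 27} → COUNT(o.id)=3

Bob | 1 ; Chen | 5 ; Kira | 3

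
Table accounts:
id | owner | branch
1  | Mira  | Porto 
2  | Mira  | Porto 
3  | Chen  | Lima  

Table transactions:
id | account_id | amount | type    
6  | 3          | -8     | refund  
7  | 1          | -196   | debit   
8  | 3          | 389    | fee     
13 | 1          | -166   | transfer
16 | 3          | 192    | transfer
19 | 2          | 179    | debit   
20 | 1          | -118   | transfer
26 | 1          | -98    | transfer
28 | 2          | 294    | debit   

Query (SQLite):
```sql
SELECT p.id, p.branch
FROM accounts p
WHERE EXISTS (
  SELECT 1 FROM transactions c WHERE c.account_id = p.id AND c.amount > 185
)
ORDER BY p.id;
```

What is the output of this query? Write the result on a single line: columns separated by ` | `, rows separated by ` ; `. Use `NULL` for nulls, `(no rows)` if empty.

For each accounts row, check whether any transactions with matching account_id has amount > 185.
Keep rows where that is true.

2 | Porto ; 3 | Lima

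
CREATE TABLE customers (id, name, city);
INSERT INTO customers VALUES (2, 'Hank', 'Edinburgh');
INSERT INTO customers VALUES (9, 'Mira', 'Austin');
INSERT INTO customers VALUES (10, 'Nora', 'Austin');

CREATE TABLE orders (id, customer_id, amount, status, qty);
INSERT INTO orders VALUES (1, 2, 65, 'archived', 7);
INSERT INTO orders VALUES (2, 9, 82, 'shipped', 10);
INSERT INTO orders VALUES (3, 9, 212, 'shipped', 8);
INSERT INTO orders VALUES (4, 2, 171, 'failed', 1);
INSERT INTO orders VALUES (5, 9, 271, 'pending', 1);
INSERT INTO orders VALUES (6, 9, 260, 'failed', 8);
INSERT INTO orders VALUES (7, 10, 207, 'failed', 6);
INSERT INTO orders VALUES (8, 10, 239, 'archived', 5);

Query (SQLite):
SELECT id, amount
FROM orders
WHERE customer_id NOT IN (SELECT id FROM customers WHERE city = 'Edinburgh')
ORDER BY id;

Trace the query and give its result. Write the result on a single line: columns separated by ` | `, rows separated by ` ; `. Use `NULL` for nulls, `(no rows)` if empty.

Inner query: customers.id where city = 'Edinburgh'.
Outer: keep orders rows whose customer_id is not in that set.
Inner query → {2}

2 | 82 ; 3 | 212 ; 5 | 271 ; 6 | 260 ; 7 | 207 ; 8 | 239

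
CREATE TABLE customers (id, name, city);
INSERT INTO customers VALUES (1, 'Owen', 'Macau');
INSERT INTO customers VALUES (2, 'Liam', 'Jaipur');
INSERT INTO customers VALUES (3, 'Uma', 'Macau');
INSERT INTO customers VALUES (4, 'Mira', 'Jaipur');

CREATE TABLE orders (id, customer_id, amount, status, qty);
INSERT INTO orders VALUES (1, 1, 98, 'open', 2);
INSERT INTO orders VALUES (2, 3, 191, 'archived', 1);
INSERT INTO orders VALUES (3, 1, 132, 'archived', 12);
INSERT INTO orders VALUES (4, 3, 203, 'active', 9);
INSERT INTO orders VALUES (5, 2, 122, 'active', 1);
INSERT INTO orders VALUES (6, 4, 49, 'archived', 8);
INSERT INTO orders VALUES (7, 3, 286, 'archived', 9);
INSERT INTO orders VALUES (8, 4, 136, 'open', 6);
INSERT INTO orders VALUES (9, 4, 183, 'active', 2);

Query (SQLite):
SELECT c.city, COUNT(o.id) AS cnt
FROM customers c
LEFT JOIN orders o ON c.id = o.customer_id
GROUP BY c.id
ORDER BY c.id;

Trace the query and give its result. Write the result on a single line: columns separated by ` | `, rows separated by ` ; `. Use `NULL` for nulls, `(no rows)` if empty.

LEFT JOIN keeps every customers row; unmatched ones get NULL for orders columns.
Group by customers.id and compute COUNT(o.id). COUNT(col) of an all-NULL group is 0.
  1: ids {1, 3} → COUNT(o.id)=2
  2: ids {5} → COUNT(o.id)=1
  3: ids {2, 4, 7} → COUNT(o.id)=3
  4: ids {6, 8, 9} → COUNT(o.id)=3

Macau | 2 ; Jaipur | 1 ; Macau | 3 ; Jaipur | 3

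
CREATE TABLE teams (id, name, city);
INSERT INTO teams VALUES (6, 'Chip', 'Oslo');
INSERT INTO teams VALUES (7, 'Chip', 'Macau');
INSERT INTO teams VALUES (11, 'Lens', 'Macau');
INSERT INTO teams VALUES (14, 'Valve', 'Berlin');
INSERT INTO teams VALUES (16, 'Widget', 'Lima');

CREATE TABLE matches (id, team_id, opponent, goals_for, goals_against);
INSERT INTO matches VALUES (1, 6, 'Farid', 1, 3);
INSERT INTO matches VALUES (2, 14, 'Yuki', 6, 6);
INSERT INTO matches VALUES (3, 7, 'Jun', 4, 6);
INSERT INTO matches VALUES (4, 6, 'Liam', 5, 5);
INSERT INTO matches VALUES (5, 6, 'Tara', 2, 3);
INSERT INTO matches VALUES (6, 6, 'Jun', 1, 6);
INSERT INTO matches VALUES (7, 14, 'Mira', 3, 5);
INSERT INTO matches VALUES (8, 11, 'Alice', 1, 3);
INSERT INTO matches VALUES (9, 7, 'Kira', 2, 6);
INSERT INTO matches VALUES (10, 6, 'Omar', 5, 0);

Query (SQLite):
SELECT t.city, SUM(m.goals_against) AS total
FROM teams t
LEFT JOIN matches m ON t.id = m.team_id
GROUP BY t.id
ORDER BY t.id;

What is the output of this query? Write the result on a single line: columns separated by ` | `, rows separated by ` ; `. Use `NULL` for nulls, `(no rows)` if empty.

Oslo | 17 ; Macau | 12 ; Macau | 3 ; Berlin | 11 ; Lima | NULL

LEFT JOIN keeps every teams row; unmatched ones get NULL for matches columns.
Group by teams.id and compute SUM(m.goals_against). SUM over an all-NULL group is NULL.
  6: ids {1, 4, 5, 6, 10} → SUM(m.goals_against)=17
  7: ids {3, 9} → SUM(m.goals_against)=12
  11: ids {8} → SUM(m.goals_against)=3
  14: ids {2, 7} → SUM(m.goals_against)=11
  16: ids {—} → SUM(m.goals_against)=NULL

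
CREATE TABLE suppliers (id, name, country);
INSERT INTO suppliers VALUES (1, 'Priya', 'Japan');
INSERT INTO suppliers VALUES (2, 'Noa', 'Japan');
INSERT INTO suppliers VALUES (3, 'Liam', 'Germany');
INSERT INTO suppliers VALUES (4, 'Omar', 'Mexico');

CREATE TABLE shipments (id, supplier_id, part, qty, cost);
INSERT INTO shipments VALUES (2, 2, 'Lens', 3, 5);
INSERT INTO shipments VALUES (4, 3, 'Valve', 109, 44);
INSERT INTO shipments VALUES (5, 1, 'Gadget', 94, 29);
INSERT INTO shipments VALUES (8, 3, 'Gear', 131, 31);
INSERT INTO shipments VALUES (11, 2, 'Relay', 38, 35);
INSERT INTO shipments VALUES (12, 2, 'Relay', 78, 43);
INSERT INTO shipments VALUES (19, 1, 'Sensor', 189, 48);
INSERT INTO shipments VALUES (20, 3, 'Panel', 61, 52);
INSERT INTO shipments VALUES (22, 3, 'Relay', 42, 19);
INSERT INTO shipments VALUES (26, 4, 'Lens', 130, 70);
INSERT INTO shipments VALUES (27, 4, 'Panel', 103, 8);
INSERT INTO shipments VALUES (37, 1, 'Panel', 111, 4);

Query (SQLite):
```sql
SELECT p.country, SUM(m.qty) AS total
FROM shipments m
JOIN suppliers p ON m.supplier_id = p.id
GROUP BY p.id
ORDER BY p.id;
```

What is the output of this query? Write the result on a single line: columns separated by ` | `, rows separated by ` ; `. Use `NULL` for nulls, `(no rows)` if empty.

Japan | 394 ; Japan | 119 ; Germany | 343 ; Mexico | 233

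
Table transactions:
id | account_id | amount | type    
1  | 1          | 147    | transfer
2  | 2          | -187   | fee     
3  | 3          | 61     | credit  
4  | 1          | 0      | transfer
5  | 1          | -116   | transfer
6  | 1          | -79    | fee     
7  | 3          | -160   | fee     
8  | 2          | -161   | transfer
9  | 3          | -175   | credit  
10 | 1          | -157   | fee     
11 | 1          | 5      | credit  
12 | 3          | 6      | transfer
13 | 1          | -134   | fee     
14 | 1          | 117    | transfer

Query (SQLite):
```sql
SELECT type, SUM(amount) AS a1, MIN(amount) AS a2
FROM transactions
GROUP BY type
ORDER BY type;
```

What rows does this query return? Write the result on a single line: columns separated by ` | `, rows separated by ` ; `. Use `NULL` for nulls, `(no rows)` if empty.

credit | -109 | -175 ; fee | -717 | -187 ; transfer | -7 | -161

Group transactions by type.
Per group compute: SUM(amount), MIN(amount).
  credit: ids {3, 9, 11} → SUM(amount)=-109, MIN(amount)=-175
  fee: ids {2, 6, 7, 10, 13} → SUM(amount)=-717, MIN(amount)=-187
  transfer: ids {1, 4, 5, 8, 12, 14} → SUM(amount)=-7, MIN(amount)=-161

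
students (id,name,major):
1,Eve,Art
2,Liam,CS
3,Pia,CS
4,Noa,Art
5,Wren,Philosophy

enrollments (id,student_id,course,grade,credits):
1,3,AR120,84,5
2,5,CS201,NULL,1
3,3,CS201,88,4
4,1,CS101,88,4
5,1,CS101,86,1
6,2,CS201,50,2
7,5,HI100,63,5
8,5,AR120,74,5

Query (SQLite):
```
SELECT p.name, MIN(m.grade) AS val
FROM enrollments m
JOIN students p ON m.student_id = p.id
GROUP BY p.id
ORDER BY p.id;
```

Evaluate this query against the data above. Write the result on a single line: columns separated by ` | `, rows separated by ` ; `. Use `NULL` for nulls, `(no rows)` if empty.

Eve | 86 ; Liam | 50 ; Pia | 84 ; Wren | 63

Join each enrollments row to its students via student_id.
Group joined rows by students.id; compute MIN(m.grade) per group.
  1: ids {4, 5} → MIN(m.grade)=86
  2: ids {6} → MIN(m.grade)=50
  3: ids {1, 3} → MIN(m.grade)=84
  5: ids {2, 7, 8} → MIN(m.grade)=63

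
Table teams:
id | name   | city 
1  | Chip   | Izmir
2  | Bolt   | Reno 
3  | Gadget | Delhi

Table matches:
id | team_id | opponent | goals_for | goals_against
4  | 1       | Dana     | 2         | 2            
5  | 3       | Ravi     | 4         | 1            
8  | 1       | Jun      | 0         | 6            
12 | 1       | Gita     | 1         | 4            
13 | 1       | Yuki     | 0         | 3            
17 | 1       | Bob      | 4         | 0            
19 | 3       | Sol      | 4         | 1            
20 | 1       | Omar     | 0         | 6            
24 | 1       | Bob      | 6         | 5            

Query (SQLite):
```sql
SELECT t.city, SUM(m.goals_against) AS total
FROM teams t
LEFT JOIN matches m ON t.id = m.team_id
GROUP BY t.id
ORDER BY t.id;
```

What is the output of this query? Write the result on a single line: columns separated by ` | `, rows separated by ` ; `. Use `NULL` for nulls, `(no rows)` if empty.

LEFT JOIN keeps every teams row; unmatched ones get NULL for matches columns.
Group by teams.id and compute SUM(m.goals_against). SUM over an all-NULL group is NULL.
  1: ids {4, 8, 12, 13, 17, 20, 24} → SUM(m.goals_against)=26
  2: ids {—} → SUM(m.goals_against)=NULL
  3: ids {5, 19} → SUM(m.goals_against)=2

Izmir | 26 ; Reno | NULL ; Delhi | 2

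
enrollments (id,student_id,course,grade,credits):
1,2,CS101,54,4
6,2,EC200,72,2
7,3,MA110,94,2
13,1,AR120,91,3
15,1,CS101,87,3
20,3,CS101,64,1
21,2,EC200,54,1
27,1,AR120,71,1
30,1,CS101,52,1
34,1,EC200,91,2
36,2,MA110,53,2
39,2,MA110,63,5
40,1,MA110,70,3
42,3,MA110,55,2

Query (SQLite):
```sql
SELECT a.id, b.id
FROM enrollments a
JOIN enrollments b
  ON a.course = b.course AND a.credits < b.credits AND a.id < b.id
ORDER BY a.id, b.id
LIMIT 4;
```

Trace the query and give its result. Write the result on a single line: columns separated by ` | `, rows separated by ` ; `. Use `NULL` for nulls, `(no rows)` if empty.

7 | 39 ; 7 | 40 ; 21 | 34 ; 36 | 39

Pairs (a,b) with same course, a.credits < b.credits, a.id < b.id.
course groups: AR120:{13,27} CS101:{1,15,20,30} EC200:{6,21,34} MA110:{7,36,39,40,42}
Ordered by (a.id, b.id); first 4.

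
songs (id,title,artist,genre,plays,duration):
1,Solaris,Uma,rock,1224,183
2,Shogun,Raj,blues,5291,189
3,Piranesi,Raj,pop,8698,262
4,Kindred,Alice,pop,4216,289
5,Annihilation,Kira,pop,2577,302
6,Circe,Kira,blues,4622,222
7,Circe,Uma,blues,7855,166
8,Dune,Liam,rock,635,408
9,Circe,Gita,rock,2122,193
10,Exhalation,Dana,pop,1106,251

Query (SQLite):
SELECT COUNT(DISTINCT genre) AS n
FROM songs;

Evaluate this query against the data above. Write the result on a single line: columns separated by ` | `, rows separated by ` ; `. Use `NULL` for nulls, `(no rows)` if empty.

Count distinct non-NULL genre values.

3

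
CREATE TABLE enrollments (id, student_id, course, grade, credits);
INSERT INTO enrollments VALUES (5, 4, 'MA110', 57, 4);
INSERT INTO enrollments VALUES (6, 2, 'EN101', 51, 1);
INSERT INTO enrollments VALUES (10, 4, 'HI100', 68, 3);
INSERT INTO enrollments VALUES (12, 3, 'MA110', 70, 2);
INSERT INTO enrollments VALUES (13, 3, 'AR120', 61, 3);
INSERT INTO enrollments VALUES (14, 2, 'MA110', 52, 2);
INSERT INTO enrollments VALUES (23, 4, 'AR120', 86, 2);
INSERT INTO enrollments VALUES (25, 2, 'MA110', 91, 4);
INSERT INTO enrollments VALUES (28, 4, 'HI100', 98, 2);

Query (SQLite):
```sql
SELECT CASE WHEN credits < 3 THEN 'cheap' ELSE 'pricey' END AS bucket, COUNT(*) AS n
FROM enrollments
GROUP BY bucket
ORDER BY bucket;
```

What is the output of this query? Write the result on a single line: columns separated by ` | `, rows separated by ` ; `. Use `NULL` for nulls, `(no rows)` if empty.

cheap | 5 ; pricey | 4

Bucket rows by credits < 3 → 'cheap' else 'pricey'; count each bucket.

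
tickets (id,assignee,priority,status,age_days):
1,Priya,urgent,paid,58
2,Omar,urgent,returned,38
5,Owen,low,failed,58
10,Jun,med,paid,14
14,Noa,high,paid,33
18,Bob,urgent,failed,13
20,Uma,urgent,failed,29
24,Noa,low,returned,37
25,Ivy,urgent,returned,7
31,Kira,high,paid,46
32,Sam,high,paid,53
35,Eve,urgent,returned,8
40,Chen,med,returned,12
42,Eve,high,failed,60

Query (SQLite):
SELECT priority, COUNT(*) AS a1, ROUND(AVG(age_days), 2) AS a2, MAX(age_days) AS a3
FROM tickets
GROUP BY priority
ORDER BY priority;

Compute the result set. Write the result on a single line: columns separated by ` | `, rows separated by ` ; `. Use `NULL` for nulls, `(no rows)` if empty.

Group tickets by priority.
Per group compute: COUNT(*), ROUND(AVG(age_days), 2), MAX(age_days).
  high: ids {14, 31, 32, 42} → COUNT(*)=4, ROUND(AVG(age_days), 2)=48, MAX(age_days)=60
  low: ids {5, 24} → COUNT(*)=2, ROUND(AVG(age_days), 2)=47.5, MAX(age_days)=58
  med: ids {10, 40} → COUNT(*)=2, ROUND(AVG(age_days), 2)=13, MAX(age_days)=14
  urgent: ids {1, 2, 18, 20, 25, 35} → COUNT(*)=6, ROUND(AVG(age_days), 2)=25.5, MAX(age_days)=58

high | 4 | 48 | 60 ; low | 2 | 47.5 | 58 ; med | 2 | 13 | 14 ; urgent | 6 | 25.5 | 58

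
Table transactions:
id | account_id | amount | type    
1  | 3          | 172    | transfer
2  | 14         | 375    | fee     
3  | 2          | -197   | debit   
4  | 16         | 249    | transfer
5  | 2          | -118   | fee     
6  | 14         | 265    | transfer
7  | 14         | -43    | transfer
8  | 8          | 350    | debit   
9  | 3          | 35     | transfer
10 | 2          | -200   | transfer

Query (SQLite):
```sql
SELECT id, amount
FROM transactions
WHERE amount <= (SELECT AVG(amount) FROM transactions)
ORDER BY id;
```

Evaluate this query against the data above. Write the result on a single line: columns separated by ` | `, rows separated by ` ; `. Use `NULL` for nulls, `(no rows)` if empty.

3 | -197 ; 5 | -118 ; 7 | -43 ; 9 | 35 ; 10 | -200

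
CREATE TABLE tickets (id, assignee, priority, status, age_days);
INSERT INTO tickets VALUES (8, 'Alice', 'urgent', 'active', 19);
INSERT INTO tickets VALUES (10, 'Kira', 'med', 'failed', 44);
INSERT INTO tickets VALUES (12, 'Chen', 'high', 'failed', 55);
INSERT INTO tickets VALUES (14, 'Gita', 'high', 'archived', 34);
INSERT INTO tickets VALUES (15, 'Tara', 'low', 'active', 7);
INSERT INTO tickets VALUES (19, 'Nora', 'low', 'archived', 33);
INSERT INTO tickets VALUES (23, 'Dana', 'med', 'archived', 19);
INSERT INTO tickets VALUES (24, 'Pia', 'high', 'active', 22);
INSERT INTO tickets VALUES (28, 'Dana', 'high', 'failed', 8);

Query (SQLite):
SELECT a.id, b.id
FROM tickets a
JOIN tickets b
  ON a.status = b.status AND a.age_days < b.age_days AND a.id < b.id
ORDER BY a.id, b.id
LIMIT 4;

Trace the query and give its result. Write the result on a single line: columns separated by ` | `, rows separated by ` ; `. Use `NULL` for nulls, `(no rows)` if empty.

8 | 24 ; 10 | 12 ; 15 | 24

Pairs (a,b) with same status, a.age_days < b.age_days, a.id < b.id.
status groups: active:{8,15,24} archived:{14,19,23} failed:{10,12,28}
Ordered by (a.id, b.id); first 4.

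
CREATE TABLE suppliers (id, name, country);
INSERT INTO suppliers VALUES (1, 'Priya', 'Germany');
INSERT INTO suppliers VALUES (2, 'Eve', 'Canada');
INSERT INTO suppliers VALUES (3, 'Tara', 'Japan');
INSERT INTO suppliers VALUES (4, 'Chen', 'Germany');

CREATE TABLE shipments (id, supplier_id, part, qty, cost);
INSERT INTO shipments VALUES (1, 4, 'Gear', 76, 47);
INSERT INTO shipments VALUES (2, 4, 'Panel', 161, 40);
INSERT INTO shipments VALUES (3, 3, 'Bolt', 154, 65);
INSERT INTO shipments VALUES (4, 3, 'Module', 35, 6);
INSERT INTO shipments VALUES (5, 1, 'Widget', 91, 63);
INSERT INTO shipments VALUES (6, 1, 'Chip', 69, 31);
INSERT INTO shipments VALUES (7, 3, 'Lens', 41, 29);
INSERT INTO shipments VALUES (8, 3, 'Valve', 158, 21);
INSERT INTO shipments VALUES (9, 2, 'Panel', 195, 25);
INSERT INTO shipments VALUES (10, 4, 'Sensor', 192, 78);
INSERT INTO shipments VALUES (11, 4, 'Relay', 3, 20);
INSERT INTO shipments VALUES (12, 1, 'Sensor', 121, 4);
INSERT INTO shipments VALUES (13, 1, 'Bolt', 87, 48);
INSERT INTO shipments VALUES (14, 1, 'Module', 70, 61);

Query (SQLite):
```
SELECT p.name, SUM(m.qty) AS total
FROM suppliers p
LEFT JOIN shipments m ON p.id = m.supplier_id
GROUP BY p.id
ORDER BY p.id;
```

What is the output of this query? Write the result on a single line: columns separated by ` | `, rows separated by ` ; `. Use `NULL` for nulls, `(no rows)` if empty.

LEFT JOIN keeps every suppliers row; unmatched ones get NULL for shipments columns.
Group by suppliers.id and compute SUM(m.qty). SUM over an all-NULL group is NULL.
  1: ids {5, 6, 12, 13, 14} → SUM(m.qty)=438
  2: ids {9} → SUM(m.qty)=195
  3: ids {3, 4, 7, 8} → SUM(m.qty)=388
  4: ids {1, 2, 10, 11} → SUM(m.qty)=432

Priya | 438 ; Eve | 195 ; Tara | 388 ; Chen | 432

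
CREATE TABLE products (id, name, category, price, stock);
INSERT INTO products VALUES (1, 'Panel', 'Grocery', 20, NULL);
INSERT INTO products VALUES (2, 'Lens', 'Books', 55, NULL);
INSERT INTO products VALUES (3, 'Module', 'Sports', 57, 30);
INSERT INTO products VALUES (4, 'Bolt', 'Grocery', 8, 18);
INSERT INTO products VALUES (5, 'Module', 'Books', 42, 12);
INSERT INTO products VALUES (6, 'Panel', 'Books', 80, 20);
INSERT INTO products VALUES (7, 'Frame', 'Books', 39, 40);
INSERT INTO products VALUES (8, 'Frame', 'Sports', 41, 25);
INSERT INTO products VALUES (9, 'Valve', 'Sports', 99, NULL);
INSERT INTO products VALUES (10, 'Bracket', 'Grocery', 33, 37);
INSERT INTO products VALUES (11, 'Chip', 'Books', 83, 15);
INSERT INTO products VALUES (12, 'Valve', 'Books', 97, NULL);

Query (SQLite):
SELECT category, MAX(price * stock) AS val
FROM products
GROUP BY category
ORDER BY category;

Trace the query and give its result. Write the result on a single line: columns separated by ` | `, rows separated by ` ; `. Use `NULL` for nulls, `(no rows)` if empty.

Books | 1600 ; Grocery | 1221 ; Sports | 1710

For each row compute price * stock.
Group by category; take MAX of the expression per group.
  Books: ids {2, 5, 6, 7, 11, 12} → MAX(price * stock)=1600
  Grocery: ids {1, 4, 10} → MAX(price * stock)=1221
  Sports: ids {3, 8, 9} → MAX(price * stock)=1710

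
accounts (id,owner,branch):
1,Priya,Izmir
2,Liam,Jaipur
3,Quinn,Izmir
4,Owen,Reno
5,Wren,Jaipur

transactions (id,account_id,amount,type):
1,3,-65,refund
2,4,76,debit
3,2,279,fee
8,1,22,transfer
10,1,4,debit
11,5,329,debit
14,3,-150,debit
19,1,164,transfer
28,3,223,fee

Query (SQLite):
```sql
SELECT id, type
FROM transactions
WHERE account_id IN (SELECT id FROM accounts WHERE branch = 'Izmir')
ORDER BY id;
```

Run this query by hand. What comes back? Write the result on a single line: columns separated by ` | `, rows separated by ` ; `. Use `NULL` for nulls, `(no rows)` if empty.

Inner query: accounts.id where branch = 'Izmir'.
Outer: keep transactions rows whose account_id is in that set.
Inner query → {1, 3}

1 | refund ; 8 | transfer ; 10 | debit ; 14 | debit ; 19 | transfer ; 28 | fee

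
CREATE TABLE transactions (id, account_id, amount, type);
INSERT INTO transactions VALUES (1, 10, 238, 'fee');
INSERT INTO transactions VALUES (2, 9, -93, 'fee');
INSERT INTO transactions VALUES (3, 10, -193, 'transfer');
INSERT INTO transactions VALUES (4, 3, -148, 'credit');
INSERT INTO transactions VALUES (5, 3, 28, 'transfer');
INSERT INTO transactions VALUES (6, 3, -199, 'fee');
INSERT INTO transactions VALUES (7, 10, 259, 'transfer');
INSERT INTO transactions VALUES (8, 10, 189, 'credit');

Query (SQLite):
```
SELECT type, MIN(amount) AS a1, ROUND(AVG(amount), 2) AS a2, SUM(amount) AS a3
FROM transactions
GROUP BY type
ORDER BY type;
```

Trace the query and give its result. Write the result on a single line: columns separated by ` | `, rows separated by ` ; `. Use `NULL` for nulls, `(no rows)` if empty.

Group transactions by type.
Per group compute: MIN(amount), ROUND(AVG(amount), 2), SUM(amount).
  credit: ids {4, 8} → MIN(amount)=-148, ROUND(AVG(amount), 2)=20.5, SUM(amount)=41
  fee: ids {1, 2, 6} → MIN(amount)=-199, ROUND(AVG(amount), 2)=-18, SUM(amount)=-54
  transfer: ids {3, 5, 7} → MIN(amount)=-193, ROUND(AVG(amount), 2)=31.33, SUM(amount)=94

credit | -148 | 20.5 | 41 ; fee | -199 | -18 | -54 ; transfer | -193 | 31.33 | 94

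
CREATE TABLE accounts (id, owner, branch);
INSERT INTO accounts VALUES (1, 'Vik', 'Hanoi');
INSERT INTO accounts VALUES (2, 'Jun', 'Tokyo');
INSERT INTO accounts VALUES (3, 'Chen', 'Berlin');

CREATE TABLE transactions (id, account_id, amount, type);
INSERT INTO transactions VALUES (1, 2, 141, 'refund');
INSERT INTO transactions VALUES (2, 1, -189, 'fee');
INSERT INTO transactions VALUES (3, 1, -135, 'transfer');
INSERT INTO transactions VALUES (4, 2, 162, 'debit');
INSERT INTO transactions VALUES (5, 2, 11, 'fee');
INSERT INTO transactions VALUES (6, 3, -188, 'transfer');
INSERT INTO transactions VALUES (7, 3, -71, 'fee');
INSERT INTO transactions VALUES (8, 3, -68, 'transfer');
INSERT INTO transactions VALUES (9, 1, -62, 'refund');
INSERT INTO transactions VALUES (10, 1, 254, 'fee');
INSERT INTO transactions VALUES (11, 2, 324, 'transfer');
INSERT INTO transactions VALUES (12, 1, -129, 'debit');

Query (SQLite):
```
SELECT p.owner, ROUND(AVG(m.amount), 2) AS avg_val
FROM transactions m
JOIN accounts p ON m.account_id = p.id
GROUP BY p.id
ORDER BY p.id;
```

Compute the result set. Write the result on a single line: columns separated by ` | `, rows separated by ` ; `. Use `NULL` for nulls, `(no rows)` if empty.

Join each transactions row to its accounts via account_id.
Group joined rows by accounts.id; compute ROUND(AVG(m.amount), 2) per group.
  1: ids {2, 3, 9, 10, 12} → ROUND(AVG(m.amount), 2)=-52.2
  2: ids {1, 4, 5, 11} → ROUND(AVG(m.amount), 2)=159.5
  3: ids {6, 7, 8} → ROUND(AVG(m.amount), 2)=-109

Vik | -52.2 ; Jun | 159.5 ; Chen | -109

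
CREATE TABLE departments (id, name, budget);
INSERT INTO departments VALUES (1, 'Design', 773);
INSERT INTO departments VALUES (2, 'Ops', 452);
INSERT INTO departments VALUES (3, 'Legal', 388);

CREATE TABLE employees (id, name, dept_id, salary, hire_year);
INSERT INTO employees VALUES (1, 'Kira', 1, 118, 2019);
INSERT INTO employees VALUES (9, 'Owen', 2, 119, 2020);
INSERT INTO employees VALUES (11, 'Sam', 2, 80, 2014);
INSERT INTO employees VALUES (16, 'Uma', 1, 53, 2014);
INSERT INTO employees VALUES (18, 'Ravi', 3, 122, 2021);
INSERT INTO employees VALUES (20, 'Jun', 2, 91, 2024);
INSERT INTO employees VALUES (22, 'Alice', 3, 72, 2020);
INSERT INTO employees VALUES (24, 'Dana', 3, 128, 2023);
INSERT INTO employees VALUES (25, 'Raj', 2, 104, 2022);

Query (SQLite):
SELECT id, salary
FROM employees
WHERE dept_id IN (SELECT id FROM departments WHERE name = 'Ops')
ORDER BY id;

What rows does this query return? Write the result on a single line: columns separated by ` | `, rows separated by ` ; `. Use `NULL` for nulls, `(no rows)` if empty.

9 | 119 ; 11 | 80 ; 20 | 91 ; 25 | 104

Inner query: departments.id where name = 'Ops'.
Outer: keep employees rows whose dept_id is in that set.
Inner query → {2}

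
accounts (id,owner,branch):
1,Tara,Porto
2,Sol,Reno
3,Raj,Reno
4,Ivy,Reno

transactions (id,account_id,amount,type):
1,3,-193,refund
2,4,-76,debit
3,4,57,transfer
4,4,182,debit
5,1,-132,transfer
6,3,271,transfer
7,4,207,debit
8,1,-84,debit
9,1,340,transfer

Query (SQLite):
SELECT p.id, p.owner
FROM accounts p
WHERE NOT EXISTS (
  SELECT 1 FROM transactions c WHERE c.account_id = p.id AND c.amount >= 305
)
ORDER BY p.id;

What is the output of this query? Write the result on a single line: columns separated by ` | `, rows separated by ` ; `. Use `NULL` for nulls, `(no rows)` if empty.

For each accounts row, check whether any transactions with matching account_id has amount >= 305.
Keep rows where that is false.

2 | Sol ; 3 | Raj ; 4 | Ivy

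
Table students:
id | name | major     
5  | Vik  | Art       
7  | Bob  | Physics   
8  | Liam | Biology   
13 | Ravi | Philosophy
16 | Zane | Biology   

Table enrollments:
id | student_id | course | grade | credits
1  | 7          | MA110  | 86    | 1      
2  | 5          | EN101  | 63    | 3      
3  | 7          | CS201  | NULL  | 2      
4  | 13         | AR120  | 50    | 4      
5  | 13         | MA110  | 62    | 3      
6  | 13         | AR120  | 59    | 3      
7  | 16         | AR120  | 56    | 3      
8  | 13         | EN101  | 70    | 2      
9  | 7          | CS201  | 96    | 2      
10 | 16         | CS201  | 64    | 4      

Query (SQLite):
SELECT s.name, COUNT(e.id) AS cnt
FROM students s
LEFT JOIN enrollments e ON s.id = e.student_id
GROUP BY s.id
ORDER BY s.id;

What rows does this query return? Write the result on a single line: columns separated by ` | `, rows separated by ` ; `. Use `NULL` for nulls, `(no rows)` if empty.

Vik | 1 ; Bob | 3 ; Liam | 0 ; Ravi | 4 ; Zane | 2

LEFT JOIN keeps every students row; unmatched ones get NULL for enrollments columns.
Group by students.id and compute COUNT(e.id). COUNT(col) of an all-NULL group is 0.
  5: ids {2} → COUNT(e.id)=1
  7: ids {1, 3, 9} → COUNT(e.id)=3
  8: ids {—} → COUNT(e.id)=0
  13: ids {4, 5, 6, 8} → COUNT(e.id)=4
  16: ids {7, 10} → COUNT(e.id)=2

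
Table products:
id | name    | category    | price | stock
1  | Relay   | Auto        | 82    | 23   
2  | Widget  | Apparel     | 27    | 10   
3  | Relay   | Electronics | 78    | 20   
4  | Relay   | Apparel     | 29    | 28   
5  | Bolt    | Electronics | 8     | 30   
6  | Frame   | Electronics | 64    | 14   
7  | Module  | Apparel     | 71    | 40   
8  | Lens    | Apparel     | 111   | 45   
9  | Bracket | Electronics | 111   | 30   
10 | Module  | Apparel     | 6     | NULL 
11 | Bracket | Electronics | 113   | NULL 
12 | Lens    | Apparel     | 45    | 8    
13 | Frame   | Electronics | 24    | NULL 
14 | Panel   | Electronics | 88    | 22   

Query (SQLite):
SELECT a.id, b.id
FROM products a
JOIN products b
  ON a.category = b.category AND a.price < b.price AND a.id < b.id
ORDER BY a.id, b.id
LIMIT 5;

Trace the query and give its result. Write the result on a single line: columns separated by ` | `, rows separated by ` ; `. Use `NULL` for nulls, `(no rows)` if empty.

Pairs (a,b) with same category, a.price < b.price, a.id < b.id.
category groups: Apparel:{2,4,7,8,10,12} Auto:{1} Electronics:{3,5,6,9,11,13,14}
Ordered by (a.id, b.id); first 5.

2 | 4 ; 2 | 7 ; 2 | 8 ; 2 | 12 ; 3 | 9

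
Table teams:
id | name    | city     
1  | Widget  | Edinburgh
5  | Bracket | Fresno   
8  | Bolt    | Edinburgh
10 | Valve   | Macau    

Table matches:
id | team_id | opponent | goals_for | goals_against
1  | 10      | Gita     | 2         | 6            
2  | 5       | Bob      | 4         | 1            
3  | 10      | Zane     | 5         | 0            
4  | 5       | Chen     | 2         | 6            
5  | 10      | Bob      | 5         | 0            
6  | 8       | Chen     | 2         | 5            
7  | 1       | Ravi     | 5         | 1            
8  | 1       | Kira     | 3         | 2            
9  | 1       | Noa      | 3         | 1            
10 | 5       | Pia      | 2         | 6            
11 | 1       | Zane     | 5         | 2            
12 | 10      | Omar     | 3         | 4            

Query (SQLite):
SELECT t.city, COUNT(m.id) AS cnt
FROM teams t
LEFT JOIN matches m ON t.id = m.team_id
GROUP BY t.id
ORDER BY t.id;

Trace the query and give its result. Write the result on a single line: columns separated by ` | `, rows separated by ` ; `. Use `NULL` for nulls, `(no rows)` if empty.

Edinburgh | 4 ; Fresno | 3 ; Edinburgh | 1 ; Macau | 4

LEFT JOIN keeps every teams row; unmatched ones get NULL for matches columns.
Group by teams.id and compute COUNT(m.id). COUNT(col) of an all-NULL group is 0.
  1: ids {7, 8, 9, 11} → COUNT(m.id)=4
  5: ids {2, 4, 10} → COUNT(m.id)=3
  8: ids {6} → COUNT(m.id)=1
  10: ids {1, 3, 5, 12} → COUNT(m.id)=4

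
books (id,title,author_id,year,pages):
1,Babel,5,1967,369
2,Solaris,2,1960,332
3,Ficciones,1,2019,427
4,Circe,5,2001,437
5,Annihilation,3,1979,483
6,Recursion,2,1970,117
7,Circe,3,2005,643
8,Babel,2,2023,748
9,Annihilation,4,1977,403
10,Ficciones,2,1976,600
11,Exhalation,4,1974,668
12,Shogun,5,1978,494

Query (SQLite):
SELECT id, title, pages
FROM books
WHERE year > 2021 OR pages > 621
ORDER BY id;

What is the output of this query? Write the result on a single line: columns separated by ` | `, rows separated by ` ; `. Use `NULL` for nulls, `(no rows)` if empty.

year > 2021: ids {8}
pages > 621: ids {7, 8, 11}
Combine with OR.

7 | Circe | 643 ; 8 | Babel | 748 ; 11 | Exhalation | 668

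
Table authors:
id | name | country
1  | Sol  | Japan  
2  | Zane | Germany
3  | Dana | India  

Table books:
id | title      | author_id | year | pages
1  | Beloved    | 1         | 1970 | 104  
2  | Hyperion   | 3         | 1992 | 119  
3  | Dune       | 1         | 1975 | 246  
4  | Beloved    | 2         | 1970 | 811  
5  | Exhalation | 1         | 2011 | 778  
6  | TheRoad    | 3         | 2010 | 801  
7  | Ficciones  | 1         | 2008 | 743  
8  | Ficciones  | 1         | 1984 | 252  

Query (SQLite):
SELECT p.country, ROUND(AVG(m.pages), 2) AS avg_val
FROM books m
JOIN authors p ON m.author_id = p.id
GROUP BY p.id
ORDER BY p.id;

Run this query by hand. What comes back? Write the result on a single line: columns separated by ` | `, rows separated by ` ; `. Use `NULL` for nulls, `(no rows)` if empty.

Join each books row to its authors via author_id.
Group joined rows by authors.id; compute ROUND(AVG(m.pages), 2) per group.
  1: ids {1, 3, 5, 7, 8} → ROUND(AVG(m.pages), 2)=424.6
  2: ids {4} → ROUND(AVG(m.pages), 2)=811
  3: ids {2, 6} → ROUND(AVG(m.pages), 2)=460

Japan | 424.6 ; Germany | 811 ; India | 460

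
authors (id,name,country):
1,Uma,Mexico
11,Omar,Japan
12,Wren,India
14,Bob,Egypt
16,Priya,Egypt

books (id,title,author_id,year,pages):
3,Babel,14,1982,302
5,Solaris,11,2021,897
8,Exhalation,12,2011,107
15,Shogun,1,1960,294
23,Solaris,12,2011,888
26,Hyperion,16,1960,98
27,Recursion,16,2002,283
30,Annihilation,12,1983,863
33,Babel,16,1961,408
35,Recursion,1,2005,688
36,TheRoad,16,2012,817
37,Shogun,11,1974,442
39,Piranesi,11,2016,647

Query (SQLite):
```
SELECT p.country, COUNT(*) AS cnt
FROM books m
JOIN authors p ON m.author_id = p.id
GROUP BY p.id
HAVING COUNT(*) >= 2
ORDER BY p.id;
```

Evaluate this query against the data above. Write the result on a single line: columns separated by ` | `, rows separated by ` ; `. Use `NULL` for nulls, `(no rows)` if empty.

Join each books row to its authors via author_id.
Group joined rows by authors.id; compute COUNT(*) per group.
HAVING: keep groups with count ≥ 2.
  1: ids {15, 35} → COUNT(*)=2
  11: ids {5, 37, 39} → COUNT(*)=3
  12: ids {8, 23, 30} → COUNT(*)=3
  14: ids {3} → COUNT(*)=1
  16: ids {26, 27, 33, 36} → COUNT(*)=4

Mexico | 2 ; Japan | 3 ; India | 3 ; Egypt | 4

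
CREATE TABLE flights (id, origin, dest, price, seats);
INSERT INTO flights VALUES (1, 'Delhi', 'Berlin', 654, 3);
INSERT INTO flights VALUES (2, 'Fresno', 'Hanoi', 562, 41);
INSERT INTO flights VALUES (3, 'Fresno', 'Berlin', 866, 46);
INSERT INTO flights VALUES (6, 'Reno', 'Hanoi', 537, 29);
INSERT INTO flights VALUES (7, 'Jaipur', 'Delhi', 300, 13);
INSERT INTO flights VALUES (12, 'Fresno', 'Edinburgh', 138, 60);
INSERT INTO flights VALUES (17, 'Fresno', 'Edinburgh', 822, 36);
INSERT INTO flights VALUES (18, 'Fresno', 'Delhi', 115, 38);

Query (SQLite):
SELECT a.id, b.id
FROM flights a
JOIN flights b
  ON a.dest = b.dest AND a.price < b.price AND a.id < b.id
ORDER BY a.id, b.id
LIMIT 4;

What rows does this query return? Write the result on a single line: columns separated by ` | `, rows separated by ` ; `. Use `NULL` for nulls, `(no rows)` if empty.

Pairs (a,b) with same dest, a.price < b.price, a.id < b.id.
dest groups: Berlin:{1,3} Delhi:{7,18} Edinburgh:{12,17} Hanoi:{2,6}
Ordered by (a.id, b.id); first 4.

1 | 3 ; 12 | 17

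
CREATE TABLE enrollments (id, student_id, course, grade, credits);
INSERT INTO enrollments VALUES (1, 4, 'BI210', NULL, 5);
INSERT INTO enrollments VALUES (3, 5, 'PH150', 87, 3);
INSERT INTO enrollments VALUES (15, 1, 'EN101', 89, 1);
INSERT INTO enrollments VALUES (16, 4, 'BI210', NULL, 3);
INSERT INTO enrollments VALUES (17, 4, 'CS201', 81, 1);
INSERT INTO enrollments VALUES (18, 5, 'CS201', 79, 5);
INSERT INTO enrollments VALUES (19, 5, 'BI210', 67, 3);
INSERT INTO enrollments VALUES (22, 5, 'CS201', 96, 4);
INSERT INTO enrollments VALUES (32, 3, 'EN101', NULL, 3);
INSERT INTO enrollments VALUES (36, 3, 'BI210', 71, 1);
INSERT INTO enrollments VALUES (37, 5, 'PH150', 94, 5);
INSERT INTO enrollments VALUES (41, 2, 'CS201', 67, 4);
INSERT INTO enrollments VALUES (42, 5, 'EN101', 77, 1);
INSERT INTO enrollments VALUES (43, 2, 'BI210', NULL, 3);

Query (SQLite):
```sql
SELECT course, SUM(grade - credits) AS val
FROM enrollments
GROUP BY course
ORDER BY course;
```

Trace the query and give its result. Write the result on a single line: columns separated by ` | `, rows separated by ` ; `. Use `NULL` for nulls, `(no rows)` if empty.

BI210 | 134 ; CS201 | 309 ; EN101 | 164 ; PH150 | 173

For each row compute grade - credits.
Group by course; take SUM of the expression per group.
  BI210: ids {1, 16, 19, 36, 43} → SUM(grade - credits)=134
  CS201: ids {17, 18, 22, 41} → SUM(grade - credits)=309
  EN101: ids {15, 32, 42} → SUM(grade - credits)=164
  PH150: ids {3, 37} → SUM(grade - credits)=173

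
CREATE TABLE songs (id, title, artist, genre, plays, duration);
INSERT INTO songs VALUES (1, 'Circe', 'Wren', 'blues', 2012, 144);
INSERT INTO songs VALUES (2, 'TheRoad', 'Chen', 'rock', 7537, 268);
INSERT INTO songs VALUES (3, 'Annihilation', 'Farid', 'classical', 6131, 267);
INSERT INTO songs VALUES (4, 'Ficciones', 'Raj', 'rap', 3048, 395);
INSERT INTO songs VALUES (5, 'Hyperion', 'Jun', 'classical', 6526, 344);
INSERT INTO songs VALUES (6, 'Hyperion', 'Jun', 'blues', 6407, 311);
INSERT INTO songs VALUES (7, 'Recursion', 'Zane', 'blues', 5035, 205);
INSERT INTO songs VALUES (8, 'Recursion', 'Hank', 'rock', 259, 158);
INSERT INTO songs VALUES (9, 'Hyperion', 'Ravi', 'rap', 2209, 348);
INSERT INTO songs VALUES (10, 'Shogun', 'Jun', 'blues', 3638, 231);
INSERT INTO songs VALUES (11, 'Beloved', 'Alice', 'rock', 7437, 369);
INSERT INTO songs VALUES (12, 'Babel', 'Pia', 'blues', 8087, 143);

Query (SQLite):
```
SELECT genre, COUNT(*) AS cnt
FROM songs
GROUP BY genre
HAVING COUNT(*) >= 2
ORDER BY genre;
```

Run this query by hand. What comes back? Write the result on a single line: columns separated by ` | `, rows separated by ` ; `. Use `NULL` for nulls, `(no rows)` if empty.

Partition songs by genre; compute COUNT(*) within each group.
HAVING: keep groups with count ≥ 2.
  blues: ids {1, 6, 7, 10, 12} → COUNT(*)=5
  classical: ids {3, 5} → COUNT(*)=2
  rap: ids {4, 9} → COUNT(*)=2
  rock: ids {2, 8, 11} → COUNT(*)=3

blues | 5 ; classical | 2 ; rap | 2 ; rock | 3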